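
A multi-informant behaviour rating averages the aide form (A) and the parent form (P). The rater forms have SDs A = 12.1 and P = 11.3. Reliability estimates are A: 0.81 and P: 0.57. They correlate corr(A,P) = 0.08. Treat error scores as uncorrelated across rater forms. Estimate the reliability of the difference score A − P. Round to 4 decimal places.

Var(A−P) = 12.1² + 11.3² − 2·12.1·11.3·0.08 = 274.1 − 21.8768 = 252.223.
Because errors are independent across components, Cov(Tᵢ,Tⱼ) = Cov(Xᵢ,Xⱼ); the off-diagonal part of the true-score variance is the same as above.
True-score variance = [12.1²·0.81 + 11.3²·0.57] − 21.8768 = 191.375 − 21.8768 = 169.499.
Reliability = 169.499 / 252.223 = 0.6720.

0.6720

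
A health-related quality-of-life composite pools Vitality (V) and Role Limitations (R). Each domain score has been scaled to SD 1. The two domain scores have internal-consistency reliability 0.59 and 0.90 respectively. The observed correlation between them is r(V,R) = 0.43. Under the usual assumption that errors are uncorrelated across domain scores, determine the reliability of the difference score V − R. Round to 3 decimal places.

0.553

Var(V−R) = 1 + 1 − 2·0.43 = 2 − 0.86 = 1.14.
Under uncorrelated errors the observed covariances equal the true-score covariances, so only the own-variance terms attenuate.
True-score variance = [0.59 + 0.90] − 0.86 = 1.49 − 0.86 = 0.63.
Reliability = 0.63 / 1.14 = 0.553.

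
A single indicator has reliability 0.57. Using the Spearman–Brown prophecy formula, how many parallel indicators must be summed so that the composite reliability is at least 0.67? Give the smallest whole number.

k ≥ ρ*(1−ρ₁)/(ρ₁(1−ρ*)) = 0.67·0.43 / (0.57·0.33) = 1.532.
Smallest integer k = 2.

2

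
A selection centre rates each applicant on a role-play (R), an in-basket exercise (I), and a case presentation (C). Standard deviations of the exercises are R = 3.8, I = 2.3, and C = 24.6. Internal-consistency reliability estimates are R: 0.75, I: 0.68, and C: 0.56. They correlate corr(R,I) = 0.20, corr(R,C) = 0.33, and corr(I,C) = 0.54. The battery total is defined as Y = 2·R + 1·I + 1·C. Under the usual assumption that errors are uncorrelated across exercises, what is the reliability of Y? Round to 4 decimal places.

0.6715

Var(Y) = 2²·3.8² + 2.3² + 24.6² + 2·[2·3.8·2.3·0.20 + 2·3.8·24.6·0.33 + 2.3·24.6·0.54] = 668.21 + 191.492 = 859.702.
Under uncorrelated errors the observed covariances equal the true-score covariances, so only the own-variance terms attenuate.
True-score variance = [2²·3.8²·0.75 + 2.3²·0.68 + 24.6²·0.56] + 191.492 = 385.807 + 191.492 = 577.299.
Reliability = 577.299 / 859.702 = 0.6715.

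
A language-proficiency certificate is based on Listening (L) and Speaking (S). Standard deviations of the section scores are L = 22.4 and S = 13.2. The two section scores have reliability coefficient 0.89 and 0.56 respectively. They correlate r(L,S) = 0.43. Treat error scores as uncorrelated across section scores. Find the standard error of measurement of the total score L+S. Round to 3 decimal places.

11.483

Var(total) = 676 + 254.285 = 930.285.
True-score variance = 544.141 + 254.285 = 798.426, so reliability = 0.8583.
Error variance = 930.285 − 798.426 = 131.859; SEM = √131.859 = 11.483.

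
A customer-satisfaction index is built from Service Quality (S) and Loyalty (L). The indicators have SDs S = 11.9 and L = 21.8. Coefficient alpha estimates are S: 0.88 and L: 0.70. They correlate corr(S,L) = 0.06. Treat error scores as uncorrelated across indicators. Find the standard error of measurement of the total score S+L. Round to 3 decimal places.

12.632

Var(total) = 616.85 + 31.1304 = 647.98.
True-score variance = 457.285 + 31.1304 = 488.415, so reliability = 0.7537.
Error variance = 647.98 − 488.415 = 159.565; SEM = √159.565 = 12.632.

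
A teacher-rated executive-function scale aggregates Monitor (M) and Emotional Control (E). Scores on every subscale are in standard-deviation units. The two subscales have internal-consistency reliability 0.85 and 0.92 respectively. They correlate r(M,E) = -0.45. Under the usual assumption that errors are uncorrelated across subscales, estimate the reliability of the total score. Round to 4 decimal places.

Var(M+E) = 2 + 2·[(-0.45)] = 2 − 0.9 = 1.1.
Under uncorrelated errors the observed covariances equal the true-score covariances, so only the own-variance terms attenuate.
True-score variance = [0.85 + 0.92] − 0.9 = 1.77 − 0.9 = 0.87.
Reliability = 0.87 / 1.1 = 0.7909.

0.7909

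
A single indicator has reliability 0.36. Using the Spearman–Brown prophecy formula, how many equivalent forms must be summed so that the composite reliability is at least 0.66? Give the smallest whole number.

k ≥ ρ*(1−ρ₁)/(ρ₁(1−ρ*)) = 0.66·0.64 / (0.36·0.34) = 3.451.
Smallest integer k = 4.

4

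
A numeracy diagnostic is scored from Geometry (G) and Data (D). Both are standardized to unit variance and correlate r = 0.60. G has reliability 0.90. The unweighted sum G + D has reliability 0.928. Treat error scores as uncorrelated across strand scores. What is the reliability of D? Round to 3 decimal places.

0.870

Var(G+D) = 2 + 2·0.60 = 3.200.
True-score variance = ρ_G + ρ_D + 2·0.60, so 0.928 = (0.90 + ρ_D + 1.20) / 3.200.
ρ_D = 0.928·3.200 − 0.90 − 1.20 = 0.870.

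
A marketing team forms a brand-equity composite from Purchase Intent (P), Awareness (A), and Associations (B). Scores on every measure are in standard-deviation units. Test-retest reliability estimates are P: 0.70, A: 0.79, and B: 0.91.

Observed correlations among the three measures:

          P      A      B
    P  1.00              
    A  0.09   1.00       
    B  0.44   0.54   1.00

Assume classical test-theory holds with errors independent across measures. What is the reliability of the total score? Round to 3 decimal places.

Var(P+A+B) = 3 + 2·[0.09 + 0.44 + 0.54] = 3 + 2.14 = 5.14.
With uncorrelated errors the cross-covariances are all true-score covariance, so they carry over unchanged; only the diagonal terms shrink to ρᵢσᵢ².
True-score variance = [0.70 + 0.79 + 0.91] + 2.14 = 2.4 + 2.14 = 4.54.
Reliability = 4.54 / 5.14 = 0.883.

0.883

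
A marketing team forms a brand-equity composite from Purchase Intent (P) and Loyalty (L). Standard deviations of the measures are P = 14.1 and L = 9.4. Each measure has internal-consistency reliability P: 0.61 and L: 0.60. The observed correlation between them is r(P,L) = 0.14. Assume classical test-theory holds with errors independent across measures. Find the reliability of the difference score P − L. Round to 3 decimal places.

Var(P−L) = 14.1² + 9.4² − 2·14.1·9.4·0.14 = 287.17 − 37.1112 = 250.059.
Because errors are independent across components, Cov(Tᵢ,Tⱼ) = Cov(Xᵢ,Xⱼ); the off-diagonal part of the true-score variance is the same as above.
True-score variance = [14.1²·0.61 + 9.4²·0.60] − 37.1112 = 174.29 − 37.1112 = 137.179.
Reliability = 137.179 / 250.059 = 0.549.

0.549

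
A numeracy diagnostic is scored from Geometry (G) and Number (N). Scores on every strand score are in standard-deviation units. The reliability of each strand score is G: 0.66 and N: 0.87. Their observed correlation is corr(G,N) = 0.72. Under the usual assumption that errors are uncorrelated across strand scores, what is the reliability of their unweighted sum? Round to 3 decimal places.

Var(G+N) = 2 + 2·[0.72] = 2 + 1.44 = 3.44.
Under uncorrelated errors the observed covariances equal the true-score covariances, so only the own-variance terms attenuate.
True-score variance = [0.66 + 0.87] + 1.44 = 1.53 + 1.44 = 2.97.
Reliability = 2.97 / 3.44 = 0.863.

0.863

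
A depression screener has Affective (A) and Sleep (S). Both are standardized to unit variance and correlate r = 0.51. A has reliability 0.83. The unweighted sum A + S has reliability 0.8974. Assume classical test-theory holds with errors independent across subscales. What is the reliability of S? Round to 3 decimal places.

Var(A+S) = 2 + 2·0.51 = 3.020.
True-score variance = ρ_A + ρ_S + 2·0.51, so 0.8974 = (0.83 + ρ_S + 1.02) / 3.020.
ρ_S = 0.8974·3.020 − 0.83 − 1.02 = 0.860.

0.860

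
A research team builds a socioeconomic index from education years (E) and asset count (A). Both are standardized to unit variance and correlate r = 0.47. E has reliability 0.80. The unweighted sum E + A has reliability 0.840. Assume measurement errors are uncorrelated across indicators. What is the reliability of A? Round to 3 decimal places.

0.730

Var(E+A) = 2 + 2·0.47 = 2.940.
True-score variance = ρ_E + ρ_A + 2·0.47, so 0.840 = (0.80 + ρ_A + 0.94) / 2.940.
ρ_A = 0.840·2.940 − 0.80 − 0.94 = 0.730.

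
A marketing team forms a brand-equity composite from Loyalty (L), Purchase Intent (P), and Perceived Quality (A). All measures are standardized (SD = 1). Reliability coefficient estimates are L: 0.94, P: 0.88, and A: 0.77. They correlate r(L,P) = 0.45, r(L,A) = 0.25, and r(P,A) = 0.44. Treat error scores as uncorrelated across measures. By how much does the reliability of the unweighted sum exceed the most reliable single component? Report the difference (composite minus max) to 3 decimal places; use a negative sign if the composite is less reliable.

Var(sum) = 3 + 2.28 = 5.28; true-score variance = 2.59 + 2.28 = 4.87; composite reliability = 0.9223.
Max component reliability = 0.9400.
Difference = 0.9223 − 0.9400 = -0.018.

-0.018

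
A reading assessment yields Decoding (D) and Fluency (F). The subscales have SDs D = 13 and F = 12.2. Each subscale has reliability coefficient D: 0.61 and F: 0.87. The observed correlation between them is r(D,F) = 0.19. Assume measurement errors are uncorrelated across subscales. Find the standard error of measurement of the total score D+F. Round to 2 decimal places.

9.23

Var(total) = 317.84 + 60.268 = 378.108.
True-score variance = 232.581 + 60.268 = 292.849, so reliability = 0.7745.
Error variance = 378.108 − 292.849 = 85.2592; SEM = √85.2592 = 9.23.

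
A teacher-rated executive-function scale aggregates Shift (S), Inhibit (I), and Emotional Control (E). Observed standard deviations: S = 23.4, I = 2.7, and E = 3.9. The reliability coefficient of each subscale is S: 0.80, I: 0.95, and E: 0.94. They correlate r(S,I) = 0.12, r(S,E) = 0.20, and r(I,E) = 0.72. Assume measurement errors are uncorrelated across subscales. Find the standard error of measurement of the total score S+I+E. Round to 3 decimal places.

10.526

Var(total) = 570.06 + 66.8304 = 636.89.
True-score variance = 459.271 + 66.8304 = 526.101, so reliability = 0.8260.
Error variance = 636.89 − 526.101 = 110.789; SEM = √110.789 = 10.526.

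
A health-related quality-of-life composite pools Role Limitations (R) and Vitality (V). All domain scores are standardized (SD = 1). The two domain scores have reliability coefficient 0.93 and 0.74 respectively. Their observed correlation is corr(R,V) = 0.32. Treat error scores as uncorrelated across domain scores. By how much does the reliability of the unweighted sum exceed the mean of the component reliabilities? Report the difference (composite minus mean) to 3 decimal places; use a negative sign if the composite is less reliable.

0.040

Var(sum) = 2 + 0.64 = 2.64; true-score variance = 1.67 + 0.64 = 2.31; composite reliability = 0.8750.
Mean component reliability = 0.8350.
Difference = 0.8750 − 0.8350 = 0.040.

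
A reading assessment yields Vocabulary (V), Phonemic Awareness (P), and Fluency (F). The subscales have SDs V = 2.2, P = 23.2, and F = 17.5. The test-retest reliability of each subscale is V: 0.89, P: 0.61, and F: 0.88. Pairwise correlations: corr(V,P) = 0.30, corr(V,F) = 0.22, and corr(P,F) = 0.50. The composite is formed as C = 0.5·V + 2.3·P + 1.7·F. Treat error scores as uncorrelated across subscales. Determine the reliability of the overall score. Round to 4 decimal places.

0.7734

Var(C) = 0.5²·2.2² + 2.3²·23.2² + 1.7²·17.5² + 2·[1.15·2.2·23.2·0.30 + 0.85·2.2·17.5·0.22 + 3.91·23.2·17.5·0.50] = 3733.56 + 1637.08 = 5370.64.
Under uncorrelated errors the observed covariances equal the true-score covariances, so only the own-variance terms attenuate.
True-score variance = [0.5²·2.2²·0.89 + 2.3²·23.2²·0.61 + 1.7²·17.5²·0.88] + 1637.08 = 2516.78 + 1637.08 = 4153.86.
Reliability = 4153.86 / 5370.64 = 0.7734.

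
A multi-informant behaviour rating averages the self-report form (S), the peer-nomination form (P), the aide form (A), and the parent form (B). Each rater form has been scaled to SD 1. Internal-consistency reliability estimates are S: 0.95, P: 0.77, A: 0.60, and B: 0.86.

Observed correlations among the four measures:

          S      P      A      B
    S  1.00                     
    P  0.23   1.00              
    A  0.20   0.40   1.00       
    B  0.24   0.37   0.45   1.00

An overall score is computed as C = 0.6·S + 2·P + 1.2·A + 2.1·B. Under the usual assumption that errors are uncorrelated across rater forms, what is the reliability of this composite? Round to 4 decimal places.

Var(C) = 0.6² + 2² + 1.2² + 2.1² + 2·[1.2·0.23 + 0.72·0.20 + 1.26·0.24 + 2.4·0.40 + 4.2·0.37 + 2.52·0.45] = 10.21 + 8.7408 = 18.9508.
With uncorrelated errors the cross-covariances are all true-score covariance, so they carry over unchanged; only the diagonal terms shrink to ρᵢσᵢ².
True-score variance = [0.6²·0.95 + 2²·0.77 + 1.2²·0.60 + 2.1²·0.86] + 8.7408 = 8.0786 + 8.7408 = 16.8194.
Reliability = 16.8194 / 18.9508 = 0.8875.

0.8875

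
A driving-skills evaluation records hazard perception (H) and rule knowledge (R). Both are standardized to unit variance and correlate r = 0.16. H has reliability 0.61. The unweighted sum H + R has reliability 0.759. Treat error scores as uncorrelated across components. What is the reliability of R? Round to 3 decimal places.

Var(H+R) = 2 + 2·0.16 = 2.320.
True-score variance = ρ_H + ρ_R + 2·0.16, so 0.759 = (0.61 + ρ_R + 0.32) / 2.320.
ρ_R = 0.759·2.320 − 0.61 − 0.32 = 0.831.

0.831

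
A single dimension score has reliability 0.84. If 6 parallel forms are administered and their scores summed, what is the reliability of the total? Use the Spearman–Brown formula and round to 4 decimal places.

0.9692

ρ_k = kρ / (1 + (k−1)ρ) = 6·0.84 / (1 + 5·0.84) = 5.040 / 5.200 = 0.9692.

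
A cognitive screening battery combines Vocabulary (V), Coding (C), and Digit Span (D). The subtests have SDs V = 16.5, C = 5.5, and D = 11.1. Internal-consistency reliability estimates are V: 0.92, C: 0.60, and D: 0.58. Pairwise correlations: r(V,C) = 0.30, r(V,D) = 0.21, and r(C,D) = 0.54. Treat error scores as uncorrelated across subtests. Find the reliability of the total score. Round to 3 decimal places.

0.863

Var(V+C+D) = 16.5² + 5.5² + 11.1² + 2·[16.5·5.5·0.30 + 16.5·11.1·0.21 + 5.5·11.1·0.54] = 425.71 + 197.307 = 623.017.
With uncorrelated errors the cross-covariances are all true-score covariance, so they carry over unchanged; only the diagonal terms shrink to ρᵢσᵢ².
True-score variance = [16.5²·0.92 + 5.5²·0.60 + 11.1²·0.58] + 197.307 = 340.082 + 197.307 = 537.389.
Reliability = 537.389 / 623.017 = 0.863.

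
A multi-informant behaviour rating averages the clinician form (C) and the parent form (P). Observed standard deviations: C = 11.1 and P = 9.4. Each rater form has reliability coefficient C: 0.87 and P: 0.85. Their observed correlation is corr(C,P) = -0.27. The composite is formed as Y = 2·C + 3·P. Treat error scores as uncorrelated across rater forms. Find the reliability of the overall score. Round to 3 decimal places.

Var(Y) = 2²·11.1² + 3²·9.4² + 2·[6·11.1·9.4·(-0.27)] = 1288.08 − 338.062 = 950.018.
With uncorrelated errors the cross-covariances are all true-score covariance, so they carry over unchanged; only the diagonal terms shrink to ρᵢσᵢ².
True-score variance = [2²·11.1²·0.87 + 3²·9.4²·0.85] − 338.062 = 1104.72 − 338.062 = 766.663.
Reliability = 766.663 / 950.018 = 0.807.

0.807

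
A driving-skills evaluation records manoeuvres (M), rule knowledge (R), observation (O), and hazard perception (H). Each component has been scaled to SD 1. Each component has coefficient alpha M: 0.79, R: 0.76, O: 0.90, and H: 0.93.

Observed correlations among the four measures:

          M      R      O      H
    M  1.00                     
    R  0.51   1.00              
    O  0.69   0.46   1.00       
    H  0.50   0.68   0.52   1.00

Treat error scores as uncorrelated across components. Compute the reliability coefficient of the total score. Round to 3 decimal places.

0.942

Var(M+R+O+H) = 4 + 2·[0.51 + 0.69 + 0.50 + 0.46 + 0.68 + 0.52] = 4 + 6.72 = 10.72.
With uncorrelated errors the cross-covariances are all true-score covariance, so they carry over unchanged; only the diagonal terms shrink to ρᵢσᵢ².
True-score variance = [0.79 + 0.76 + 0.90 + 0.93] + 6.72 = 3.38 + 6.72 = 10.1.
Reliability = 10.1 / 10.72 = 0.942.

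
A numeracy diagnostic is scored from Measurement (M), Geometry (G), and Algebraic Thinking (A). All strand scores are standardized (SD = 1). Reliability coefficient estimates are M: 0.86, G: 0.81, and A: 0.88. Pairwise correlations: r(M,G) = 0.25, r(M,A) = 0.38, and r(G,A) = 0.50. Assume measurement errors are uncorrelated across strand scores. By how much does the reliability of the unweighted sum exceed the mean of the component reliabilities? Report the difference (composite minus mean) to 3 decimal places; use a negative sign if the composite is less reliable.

Var(sum) = 3 + 2.26 = 5.26; true-score variance = 2.55 + 2.26 = 4.81; composite reliability = 0.9144.
Mean component reliability = 0.8500.
Difference = 0.9144 − 0.8500 = 0.064.

0.064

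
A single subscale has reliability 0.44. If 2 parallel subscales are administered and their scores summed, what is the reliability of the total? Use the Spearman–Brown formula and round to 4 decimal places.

ρ_k = kρ / (1 + (k−1)ρ) = 2·0.44 / (1 + 1·0.44) = 0.880 / 1.440 = 0.6111.

0.6111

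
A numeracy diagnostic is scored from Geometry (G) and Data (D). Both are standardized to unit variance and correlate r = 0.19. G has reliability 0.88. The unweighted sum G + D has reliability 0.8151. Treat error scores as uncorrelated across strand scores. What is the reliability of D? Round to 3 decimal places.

0.680

Var(G+D) = 2 + 2·0.19 = 2.380.
True-score variance = ρ_G + ρ_D + 2·0.19, so 0.8151 = (0.88 + ρ_D + 0.38) / 2.380.
ρ_D = 0.8151·2.380 − 0.88 − 0.38 = 0.680.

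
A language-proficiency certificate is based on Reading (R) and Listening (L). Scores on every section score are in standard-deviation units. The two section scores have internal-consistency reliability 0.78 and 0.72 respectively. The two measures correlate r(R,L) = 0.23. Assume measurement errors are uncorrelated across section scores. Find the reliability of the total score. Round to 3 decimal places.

0.797

Var(R+L) = 2 + 2·[0.23] = 2 + 0.46 = 2.46.
Because errors are independent across components, Cov(Tᵢ,Tⱼ) = Cov(Xᵢ,Xⱼ); the off-diagonal part of the true-score variance is the same as above.
True-score variance = [0.78 + 0.72] + 0.46 = 1.5 + 0.46 = 1.96.
Reliability = 1.96 / 2.46 = 0.797.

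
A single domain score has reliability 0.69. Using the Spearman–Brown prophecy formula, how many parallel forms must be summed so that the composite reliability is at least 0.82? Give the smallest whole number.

k ≥ ρ*(1−ρ₁)/(ρ₁(1−ρ*)) = 0.82·0.31 / (0.69·0.18) = 2.047.
Smallest integer k = 3.

3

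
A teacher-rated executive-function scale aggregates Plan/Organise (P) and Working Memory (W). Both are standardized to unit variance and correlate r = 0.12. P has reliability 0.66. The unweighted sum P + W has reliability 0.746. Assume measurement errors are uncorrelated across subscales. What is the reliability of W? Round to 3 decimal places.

0.771

Var(P+W) = 2 + 2·0.12 = 2.240.
True-score variance = ρ_P + ρ_W + 2·0.12, so 0.746 = (0.66 + ρ_W + 0.24) / 2.240.
ρ_W = 0.746·2.240 − 0.66 − 0.24 = 0.771.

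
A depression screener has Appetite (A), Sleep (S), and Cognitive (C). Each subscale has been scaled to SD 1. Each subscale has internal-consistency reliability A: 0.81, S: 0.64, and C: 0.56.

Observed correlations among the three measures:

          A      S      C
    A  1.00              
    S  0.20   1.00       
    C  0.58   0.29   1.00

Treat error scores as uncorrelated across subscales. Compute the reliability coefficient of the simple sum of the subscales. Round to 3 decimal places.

Var(A+S+C) = 3 + 2·[0.20 + 0.58 + 0.29] = 3 + 2.14 = 5.14.
Because errors are independent across components, Cov(Tᵢ,Tⱼ) = Cov(Xᵢ,Xⱼ); the off-diagonal part of the true-score variance is the same as above.
True-score variance = [0.81 + 0.64 + 0.56] + 2.14 = 2.01 + 2.14 = 4.15.
Reliability = 4.15 / 5.14 = 0.807.

0.807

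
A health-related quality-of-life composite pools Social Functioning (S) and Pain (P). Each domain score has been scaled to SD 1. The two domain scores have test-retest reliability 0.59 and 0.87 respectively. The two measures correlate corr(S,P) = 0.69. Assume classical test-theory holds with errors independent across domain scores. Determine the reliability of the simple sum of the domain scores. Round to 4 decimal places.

0.8402

Var(S+P) = 2 + 2·[0.69] = 2 + 1.38 = 3.38.
Because errors are independent across components, Cov(Tᵢ,Tⱼ) = Cov(Xᵢ,Xⱼ); the off-diagonal part of the true-score variance is the same as above.
True-score variance = [0.59 + 0.87] + 1.38 = 1.46 + 1.38 = 2.84.
Reliability = 2.84 / 3.38 = 0.8402.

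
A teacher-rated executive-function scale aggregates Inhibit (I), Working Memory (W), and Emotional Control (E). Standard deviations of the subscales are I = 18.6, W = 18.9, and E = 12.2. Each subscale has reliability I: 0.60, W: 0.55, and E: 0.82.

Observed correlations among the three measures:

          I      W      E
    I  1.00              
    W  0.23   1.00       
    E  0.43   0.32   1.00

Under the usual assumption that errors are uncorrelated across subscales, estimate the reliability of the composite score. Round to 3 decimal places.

0.760

Var(I+W+E) = 18.6² + 18.9² + 12.2² + 2·[18.6·18.9·0.23 + 18.6·12.2·0.43 + 18.9·12.2·0.32] = 852.01 + 504.431 = 1356.44.
Because errors are independent across components, Cov(Tᵢ,Tⱼ) = Cov(Xᵢ,Xⱼ); the off-diagonal part of the true-score variance is the same as above.
True-score variance = [18.6²·0.60 + 18.9²·0.55 + 12.2²·0.82] + 504.431 = 526.09 + 504.431 = 1030.52.
Reliability = 1030.52 / 1356.44 = 0.760.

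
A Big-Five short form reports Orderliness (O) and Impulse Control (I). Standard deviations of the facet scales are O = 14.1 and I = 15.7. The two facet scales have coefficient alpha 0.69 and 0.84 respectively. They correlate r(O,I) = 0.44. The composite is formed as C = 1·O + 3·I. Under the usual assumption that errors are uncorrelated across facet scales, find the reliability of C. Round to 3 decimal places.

0.861

Var(C) = 14.1² + 3²·15.7² + 2·[3·14.1·15.7·0.44] = 2417.22 + 584.417 = 3001.64.
Because errors are independent across components, Cov(Tᵢ,Tⱼ) = Cov(Xᵢ,Xⱼ); the off-diagonal part of the true-score variance is the same as above.
True-score variance = [14.1²·0.69 + 3²·15.7²·0.84] + 584.417 = 2000.64 + 584.417 = 2585.06.
Reliability = 2585.06 / 3001.64 = 0.861.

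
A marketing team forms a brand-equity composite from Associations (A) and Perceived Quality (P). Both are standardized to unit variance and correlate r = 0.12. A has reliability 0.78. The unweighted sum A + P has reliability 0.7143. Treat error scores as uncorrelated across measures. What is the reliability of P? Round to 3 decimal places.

0.580

Var(A+P) = 2 + 2·0.12 = 2.240.
True-score variance = ρ_A + ρ_P + 2·0.12, so 0.7143 = (0.78 + ρ_P + 0.24) / 2.240.
ρ_P = 0.7143·2.240 − 0.78 − 0.24 = 0.580.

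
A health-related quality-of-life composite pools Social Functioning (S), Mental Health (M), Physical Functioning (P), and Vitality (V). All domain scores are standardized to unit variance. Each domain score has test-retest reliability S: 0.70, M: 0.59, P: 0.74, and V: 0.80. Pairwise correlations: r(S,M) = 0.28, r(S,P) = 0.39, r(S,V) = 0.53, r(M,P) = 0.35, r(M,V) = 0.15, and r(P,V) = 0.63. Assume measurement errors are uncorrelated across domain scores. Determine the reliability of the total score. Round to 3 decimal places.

Var(S+M+P+V) = 4 + 2·[0.28 + 0.39 + 0.53 + 0.35 + 0.15 + 0.63] = 4 + 4.66 = 8.66.
With uncorrelated errors the cross-covariances are all true-score covariance, so they carry over unchanged; only the diagonal terms shrink to ρᵢσᵢ².
True-score variance = [0.70 + 0.59 + 0.74 + 0.80] + 4.66 = 2.83 + 4.66 = 7.49.
Reliability = 7.49 / 8.66 = 0.865.

0.865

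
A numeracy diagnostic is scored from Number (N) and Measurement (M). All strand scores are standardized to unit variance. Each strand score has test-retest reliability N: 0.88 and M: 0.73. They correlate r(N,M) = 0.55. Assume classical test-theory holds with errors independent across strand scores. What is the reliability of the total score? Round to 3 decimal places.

Var(N+M) = 2 + 2·[0.55] = 2 + 1.1 = 3.1.
Because errors are independent across components, Cov(Tᵢ,Tⱼ) = Cov(Xᵢ,Xⱼ); the off-diagonal part of the true-score variance is the same as above.
True-score variance = [0.88 + 0.73] + 1.1 = 1.61 + 1.1 = 2.71.
Reliability = 2.71 / 3.1 = 0.874.

0.874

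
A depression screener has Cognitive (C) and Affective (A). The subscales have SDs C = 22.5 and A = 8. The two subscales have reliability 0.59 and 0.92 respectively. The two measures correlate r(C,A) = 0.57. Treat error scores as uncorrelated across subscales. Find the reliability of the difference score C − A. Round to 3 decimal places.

Var(C−A) = 22.5² + 8² − 2·22.5·8·0.57 = 570.25 − 205.2 = 365.05.
With uncorrelated errors the cross-covariances are all true-score covariance, so they carry over unchanged; only the diagonal terms shrink to ρᵢσᵢ².
True-score variance = [22.5²·0.59 + 8²·0.92] − 205.2 = 357.567 − 205.2 = 152.368.
Reliability = 152.368 / 365.05 = 0.417.

0.417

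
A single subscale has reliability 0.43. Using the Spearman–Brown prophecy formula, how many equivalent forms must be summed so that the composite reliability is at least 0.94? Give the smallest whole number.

k ≥ ρ*(1−ρ₁)/(ρ₁(1−ρ*)) = 0.94·0.57 / (0.43·0.06) = 20.767.
Smallest integer k = 21.

21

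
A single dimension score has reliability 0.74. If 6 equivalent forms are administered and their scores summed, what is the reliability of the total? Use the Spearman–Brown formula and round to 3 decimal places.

0.945

ρ_k = kρ / (1 + (k−1)ρ) = 6·0.74 / (1 + 5·0.74) = 4.440 / 4.700 = 0.945.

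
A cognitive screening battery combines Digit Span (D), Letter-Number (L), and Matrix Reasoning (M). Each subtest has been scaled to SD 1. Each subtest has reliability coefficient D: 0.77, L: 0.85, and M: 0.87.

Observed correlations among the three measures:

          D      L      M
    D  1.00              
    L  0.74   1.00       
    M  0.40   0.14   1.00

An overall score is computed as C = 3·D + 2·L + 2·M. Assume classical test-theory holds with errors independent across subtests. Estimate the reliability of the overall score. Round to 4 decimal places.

Var(C) = 3² + 2² + 2² + 2·[6·0.74 + 6·0.40 + 4·0.14] = 17 + 14.8 = 31.8.
Under uncorrelated errors the observed covariances equal the true-score covariances, so only the own-variance terms attenuate.
True-score variance = [3²·0.77 + 2²·0.85 + 2²·0.87] + 14.8 = 13.81 + 14.8 = 28.61.
Reliability = 28.61 / 31.8 = 0.8997.

0.8997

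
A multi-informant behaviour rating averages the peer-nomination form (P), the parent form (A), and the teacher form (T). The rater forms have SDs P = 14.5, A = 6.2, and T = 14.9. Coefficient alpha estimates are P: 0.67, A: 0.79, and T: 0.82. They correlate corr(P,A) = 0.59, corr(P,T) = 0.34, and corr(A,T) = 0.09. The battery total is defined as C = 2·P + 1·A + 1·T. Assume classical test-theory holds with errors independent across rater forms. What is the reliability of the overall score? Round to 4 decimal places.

0.7995

Var(C) = 2²·14.5² + 6.2² + 14.9² + 2·[2·14.5·6.2·0.59 + 2·14.5·14.9·0.34 + 6.2·14.9·0.09] = 1101.45 + 522.62 = 1624.07.
Because errors are independent across components, Cov(Tᵢ,Tⱼ) = Cov(Xᵢ,Xⱼ); the off-diagonal part of the true-score variance is the same as above.
True-score variance = [2²·14.5²·0.67 + 6.2²·0.79 + 14.9²·0.82] + 522.62 = 775.886 + 522.62 = 1298.51.
Reliability = 1298.51 / 1624.07 = 0.7995.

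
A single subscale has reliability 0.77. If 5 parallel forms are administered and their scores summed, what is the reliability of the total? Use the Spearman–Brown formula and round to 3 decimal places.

ρ_k = kρ / (1 + (k−1)ρ) = 5·0.77 / (1 + 4·0.77) = 3.850 / 4.080 = 0.944.

0.944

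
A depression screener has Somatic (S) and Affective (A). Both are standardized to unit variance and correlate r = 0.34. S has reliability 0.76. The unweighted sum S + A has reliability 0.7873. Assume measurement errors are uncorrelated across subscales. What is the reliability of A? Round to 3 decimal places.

0.670

Var(S+A) = 2 + 2·0.34 = 2.680.
True-score variance = ρ_S + ρ_A + 2·0.34, so 0.7873 = (0.76 + ρ_A + 0.68) / 2.680.
ρ_A = 0.7873·2.680 − 0.76 − 0.68 = 0.670.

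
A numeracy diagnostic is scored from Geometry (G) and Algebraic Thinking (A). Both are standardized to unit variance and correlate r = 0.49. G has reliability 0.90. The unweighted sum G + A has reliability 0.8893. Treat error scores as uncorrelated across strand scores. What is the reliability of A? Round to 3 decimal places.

Var(G+A) = 2 + 2·0.49 = 2.980.
True-score variance = ρ_G + ρ_A + 2·0.49, so 0.8893 = (0.90 + ρ_A + 0.98) / 2.980.
ρ_A = 0.8893·2.980 − 0.90 − 0.98 = 0.770.

0.770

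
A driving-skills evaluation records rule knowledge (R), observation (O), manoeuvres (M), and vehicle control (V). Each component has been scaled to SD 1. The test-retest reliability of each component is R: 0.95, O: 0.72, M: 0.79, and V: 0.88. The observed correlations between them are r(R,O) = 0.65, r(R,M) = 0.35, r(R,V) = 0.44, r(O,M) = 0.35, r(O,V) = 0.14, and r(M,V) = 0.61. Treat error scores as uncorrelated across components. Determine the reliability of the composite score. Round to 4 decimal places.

Var(R+O+M+V) = 4 + 2·[0.65 + 0.35 + 0.44 + 0.35 + 0.14 + 0.61] = 4 + 5.08 = 9.08.
With uncorrelated errors the cross-covariances are all true-score covariance, so they carry over unchanged; only the diagonal terms shrink to ρᵢσᵢ².
True-score variance = [0.95 + 0.72 + 0.79 + 0.88] + 5.08 = 3.34 + 5.08 = 8.42.
Reliability = 8.42 / 9.08 = 0.9273.

0.9273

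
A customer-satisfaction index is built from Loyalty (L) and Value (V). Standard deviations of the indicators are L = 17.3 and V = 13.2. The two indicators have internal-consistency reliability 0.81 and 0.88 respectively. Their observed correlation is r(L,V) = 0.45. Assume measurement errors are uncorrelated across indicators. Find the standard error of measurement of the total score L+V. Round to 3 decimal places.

8.819

Var(total) = 473.53 + 205.524 = 679.054.
True-score variance = 395.756 + 205.524 = 601.28, so reliability = 0.8855.
Error variance = 679.054 − 601.28 = 77.7739; SEM = √77.7739 = 8.819.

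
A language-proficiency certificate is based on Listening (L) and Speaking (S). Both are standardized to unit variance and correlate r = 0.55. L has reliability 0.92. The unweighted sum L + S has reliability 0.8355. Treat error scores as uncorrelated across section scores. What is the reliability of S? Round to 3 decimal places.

0.570

Var(L+S) = 2 + 2·0.55 = 3.100.
True-score variance = ρ_L + ρ_S + 2·0.55, so 0.8355 = (0.92 + ρ_S + 1.10) / 3.100.
ρ_S = 0.8355·3.100 − 0.92 − 1.10 = 0.570.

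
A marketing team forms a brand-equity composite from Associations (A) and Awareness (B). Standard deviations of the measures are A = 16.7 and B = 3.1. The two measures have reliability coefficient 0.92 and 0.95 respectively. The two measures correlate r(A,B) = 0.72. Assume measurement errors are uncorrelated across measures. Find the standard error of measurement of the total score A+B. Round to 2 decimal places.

Var(total) = 288.5 + 74.5488 = 363.049.
True-score variance = 265.708 + 74.5488 = 340.257, so reliability = 0.9372.
Error variance = 363.049 − 340.257 = 22.7917; SEM = √22.7917 = 4.77.

4.77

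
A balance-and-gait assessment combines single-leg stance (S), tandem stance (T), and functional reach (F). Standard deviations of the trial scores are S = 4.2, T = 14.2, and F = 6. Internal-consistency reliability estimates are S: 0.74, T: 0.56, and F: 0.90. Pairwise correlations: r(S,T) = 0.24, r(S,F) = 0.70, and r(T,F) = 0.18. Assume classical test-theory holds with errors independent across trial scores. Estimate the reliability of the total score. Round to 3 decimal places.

0.723

Var(S+T+F) = 4.2² + 14.2² + 6² + 2·[4.2·14.2·0.24 + 4.2·6·0.70 + 14.2·6·0.18] = 255.28 + 94.5792 = 349.859.
With uncorrelated errors the cross-covariances are all true-score covariance, so they carry over unchanged; only the diagonal terms shrink to ρᵢσᵢ².
True-score variance = [4.2²·0.74 + 14.2²·0.56 + 6²·0.90] + 94.5792 = 158.372 + 94.5792 = 252.951.
Reliability = 252.951 / 349.859 = 0.723.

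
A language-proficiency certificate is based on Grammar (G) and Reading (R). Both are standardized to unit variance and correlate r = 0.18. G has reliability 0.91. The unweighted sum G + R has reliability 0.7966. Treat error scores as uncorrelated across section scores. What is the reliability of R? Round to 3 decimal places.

0.610

Var(G+R) = 2 + 2·0.18 = 2.360.
True-score variance = ρ_G + ρ_R + 2·0.18, so 0.7966 = (0.91 + ρ_R + 0.36) / 2.360.
ρ_R = 0.7966·2.360 − 0.91 − 0.36 = 0.610.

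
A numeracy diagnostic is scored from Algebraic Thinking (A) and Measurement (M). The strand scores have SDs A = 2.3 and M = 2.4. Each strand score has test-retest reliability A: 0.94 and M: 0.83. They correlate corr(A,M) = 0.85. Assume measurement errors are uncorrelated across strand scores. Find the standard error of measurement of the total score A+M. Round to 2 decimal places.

1.14

Var(total) = 11.05 + 9.384 = 20.434.
True-score variance = 9.7534 + 9.384 = 19.1374, so reliability = 0.9365.
Error variance = 20.434 − 19.1374 = 1.2966; SEM = √1.2966 = 1.14.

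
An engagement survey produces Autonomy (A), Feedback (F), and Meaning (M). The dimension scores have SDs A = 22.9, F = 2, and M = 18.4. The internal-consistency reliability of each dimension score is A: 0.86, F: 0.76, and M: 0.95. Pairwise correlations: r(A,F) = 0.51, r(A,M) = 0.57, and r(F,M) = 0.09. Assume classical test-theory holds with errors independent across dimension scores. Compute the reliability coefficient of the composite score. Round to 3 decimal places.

Var(A+F+M) = 22.9² + 2² + 18.4² + 2·[22.9·2·0.51 + 22.9·18.4·0.57 + 2·18.4·0.09] = 866.97 + 533.69 = 1400.66.
With uncorrelated errors the cross-covariances are all true-score covariance, so they carry over unchanged; only the diagonal terms shrink to ρᵢσᵢ².
True-score variance = [22.9²·0.86 + 2²·0.76 + 18.4²·0.95] + 533.69 = 775.665 + 533.69 = 1309.36.
Reliability = 1309.36 / 1400.66 = 0.935.

0.935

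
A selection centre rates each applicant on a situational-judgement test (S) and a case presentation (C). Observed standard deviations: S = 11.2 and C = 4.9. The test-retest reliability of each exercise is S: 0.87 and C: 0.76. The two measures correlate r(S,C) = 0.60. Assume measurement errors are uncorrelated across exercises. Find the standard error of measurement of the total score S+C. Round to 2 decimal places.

4.70

Var(total) = 149.45 + 65.856 = 215.306.
True-score variance = 127.38 + 65.856 = 193.236, so reliability = 0.8975.
Error variance = 215.306 − 193.236 = 22.0696; SEM = √22.0696 = 4.70.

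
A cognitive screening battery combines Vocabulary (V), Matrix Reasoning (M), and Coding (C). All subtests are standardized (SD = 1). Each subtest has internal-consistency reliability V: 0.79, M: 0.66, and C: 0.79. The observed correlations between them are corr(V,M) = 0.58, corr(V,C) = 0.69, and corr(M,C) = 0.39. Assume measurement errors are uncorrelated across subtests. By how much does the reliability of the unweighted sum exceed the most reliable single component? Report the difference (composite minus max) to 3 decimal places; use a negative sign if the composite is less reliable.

Var(sum) = 3 + 3.32 = 6.32; true-score variance = 2.24 + 3.32 = 5.56; composite reliability = 0.8797.
Max component reliability = 0.7900.
Difference = 0.8797 − 0.7900 = 0.090.

0.090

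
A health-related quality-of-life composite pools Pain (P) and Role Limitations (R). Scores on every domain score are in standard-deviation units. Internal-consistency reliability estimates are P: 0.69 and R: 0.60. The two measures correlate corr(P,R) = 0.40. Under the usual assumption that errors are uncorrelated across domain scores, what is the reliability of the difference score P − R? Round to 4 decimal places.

0.4083

Var(P−R) = 1 + 1 − 2·0.40 = 2 − 0.8 = 1.2.
Because errors are independent across components, Cov(Tᵢ,Tⱼ) = Cov(Xᵢ,Xⱼ); the off-diagonal part of the true-score variance is the same as above.
True-score variance = [0.69 + 0.60] − 0.8 = 1.29 − 0.8 = 0.49.
Reliability = 0.49 / 1.2 = 0.4083.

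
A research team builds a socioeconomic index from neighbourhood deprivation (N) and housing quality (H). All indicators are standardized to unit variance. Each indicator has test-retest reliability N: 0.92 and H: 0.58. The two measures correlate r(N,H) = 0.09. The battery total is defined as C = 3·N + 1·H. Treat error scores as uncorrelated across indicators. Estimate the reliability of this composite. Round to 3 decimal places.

Var(C) = 3² + 1 + 2·[3·0.09] = 10 + 0.54 = 10.54.
Because errors are independent across components, Cov(Tᵢ,Tⱼ) = Cov(Xᵢ,Xⱼ); the off-diagonal part of the true-score variance is the same as above.
True-score variance = [3²·0.92 + 0.58] + 0.54 = 8.86 + 0.54 = 9.4.
Reliability = 9.4 / 10.54 = 0.892.

0.892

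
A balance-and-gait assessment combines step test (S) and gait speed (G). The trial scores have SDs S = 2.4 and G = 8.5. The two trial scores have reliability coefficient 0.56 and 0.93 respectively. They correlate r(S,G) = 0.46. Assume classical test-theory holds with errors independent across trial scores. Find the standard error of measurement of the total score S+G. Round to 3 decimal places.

Var(total) = 78.01 + 18.768 = 96.778.
True-score variance = 70.4181 + 18.768 = 89.1861, so reliability = 0.9216.
Error variance = 96.778 − 89.1861 = 7.5919; SEM = √7.5919 = 2.755.

2.755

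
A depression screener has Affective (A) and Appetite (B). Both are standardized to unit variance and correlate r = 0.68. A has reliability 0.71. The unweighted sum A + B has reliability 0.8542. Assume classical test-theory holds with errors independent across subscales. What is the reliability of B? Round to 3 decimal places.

Var(A+B) = 2 + 2·0.68 = 3.360.
True-score variance = ρ_A + ρ_B + 2·0.68, so 0.8542 = (0.71 + ρ_B + 1.36) / 3.360.
ρ_B = 0.8542·3.360 − 0.71 − 1.36 = 0.800.

0.800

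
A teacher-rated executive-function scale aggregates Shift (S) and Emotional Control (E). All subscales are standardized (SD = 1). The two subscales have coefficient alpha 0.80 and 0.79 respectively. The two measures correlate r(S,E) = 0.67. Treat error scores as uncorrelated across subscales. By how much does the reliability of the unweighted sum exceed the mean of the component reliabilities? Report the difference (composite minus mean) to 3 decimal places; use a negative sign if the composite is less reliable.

0.082

Var(sum) = 2 + 1.34 = 3.34; true-score variance = 1.59 + 1.34 = 2.93; composite reliability = 0.8772.
Mean component reliability = 0.7950.
Difference = 0.8772 − 0.7950 = 0.082.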